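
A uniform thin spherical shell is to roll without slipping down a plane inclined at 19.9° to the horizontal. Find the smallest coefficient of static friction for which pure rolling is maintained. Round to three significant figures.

The moment of inertia is (2/3)MR², giving k ≡ I/(MR²) = 2/3.
Translational: Mg sinθ − f = Ma. Rotational about the CM: fR = Iα = kMRa, so f = kMa.
These give a = g sinθ/(1+k) and the required friction f = kMg sinθ/(1+k).
With N = Mg cosθ, the no-slip condition f ≤ μN gives μ_min = f/N = k tanθ/(1+k).
μ_min = (2/3) × tan19.9° / 1.667 ≈ 0.145.

μ_min ≈ 0.145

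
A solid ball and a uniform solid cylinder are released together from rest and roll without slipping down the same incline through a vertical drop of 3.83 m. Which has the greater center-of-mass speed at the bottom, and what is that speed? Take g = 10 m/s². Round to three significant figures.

the solid ball, at v ≈ 7.40 m/s

For rolling without slipping, Mgh = ½(1+k)Mv² where k = I/(MR²), so v = √(2gh/(1+k)).
Solid ball: k = 0.4, giving v = √(2×10×3.83/1.4) = 7.397 m/s.
Uniform solid cylinder: k = 0.5, giving v = √(2×10×3.83/1.5) = 7.146 m/s.
The smaller k wins: the solid ball, at ≈ 7.40 m/s.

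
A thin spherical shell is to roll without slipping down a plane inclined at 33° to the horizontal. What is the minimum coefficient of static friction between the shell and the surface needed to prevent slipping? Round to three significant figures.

For this body I = (2/3)MR², i.e. k = I/(MR²) = 2/3.
Newton's second law down the slope: Mg sinθ − f = Ma. The torque equation fR = Iα (with α = a/R) gives f = kMa.
These give a = g sinθ/(1+k) and the required friction f = kMg sinθ/(1+k).
The normal force is N = Mg cosθ, so μ_min = f/N = k tanθ/(1+k).
μ_min = (2/3) × tan33° / 1.667 ≈ 0.260.

μ_min ≈ 0.260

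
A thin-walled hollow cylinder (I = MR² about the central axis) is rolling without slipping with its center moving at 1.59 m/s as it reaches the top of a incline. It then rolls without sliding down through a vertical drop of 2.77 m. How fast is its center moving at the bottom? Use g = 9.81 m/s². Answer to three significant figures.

v ≈ 5.45 m/s

With I = MR², the ratio k = I/(MR²) is 1.
Rolling without slipping gives ω = v/R, so the total kinetic energy is ½Mv² + ½Iω² = ½(1+k)Mv² = Mv².
Conserving energy between top and bottom: Mv² = Mv₀² + Mgh, hence v² = v₀² + 2gh/(1+k).
v = √(1.59² + 2×9.81×2.77/2) = √29.7 ≈ 5.45 m/s.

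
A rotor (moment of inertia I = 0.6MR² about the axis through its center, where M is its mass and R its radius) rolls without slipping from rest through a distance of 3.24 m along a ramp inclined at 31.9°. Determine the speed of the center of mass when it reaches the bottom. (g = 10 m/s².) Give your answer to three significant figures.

v ≈ 4.63 m/s

For this body I = 0.6MR², i.e. k = I/(MR²) = 0.6.
Pure rolling means v = ωR; then KE = ½Mv² + ½I(v/R)² = ½(1+k)Mv² = (4/5)Mv².
The vertical drop is h = L sinθ = 3.24 × sin31.9° = 1.712 m.
Energy conservation: Mgh = (4/5)Mv², so v = √(2gh/(1+k)) = √(2 × 10 × 1.712 / 1.6) ≈ 4.63 m/s.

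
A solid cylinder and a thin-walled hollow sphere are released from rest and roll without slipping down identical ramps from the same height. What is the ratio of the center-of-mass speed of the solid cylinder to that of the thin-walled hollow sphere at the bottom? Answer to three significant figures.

v_ratio ≈ 1.05

Each satisfies Mgh = ½(1+k)Mv² with k = I/(MR²), so v ∝ 1/√(1+k).
For the solid cylinder k = 0.5; for the thin-walled hollow sphere k = 2/3.
v₁/v₂ = √((1+k₂)/(1+k₁)) = √(1.667/1.5) ≈ 1.05.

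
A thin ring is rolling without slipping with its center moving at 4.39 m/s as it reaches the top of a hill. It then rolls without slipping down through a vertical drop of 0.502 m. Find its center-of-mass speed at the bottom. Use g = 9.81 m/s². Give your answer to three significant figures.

For this body I = MR², i.e. k = I/(MR²) = 1.
Pure rolling means v = ωR; then KE = ½Mv² + ½I(v/R)² = ½(1+k)Mv² = Mv².
Conserving energy between top and bottom: Mv² = Mv₀² + Mgh, hence v² = v₀² + 2gh/(1+k).
v = √(4.39² + 2×9.81×0.502/2) = √24.2 ≈ 4.92 m/s.

v ≈ 4.92 m/s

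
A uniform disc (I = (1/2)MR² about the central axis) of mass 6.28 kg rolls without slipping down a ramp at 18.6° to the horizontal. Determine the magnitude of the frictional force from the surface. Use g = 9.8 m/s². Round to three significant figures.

f ≈ 6.54 N

With I = (1/2)MR², the ratio k = I/(MR²) is 0.5.
Along the incline Mg sinθ − f = Ma, and torque about the center fR = Iα = kMR²(a/R) gives f = kMa.
Combining, a = g sinθ/(1+k) and f = kMa = kMg sinθ/(1+k).
f = 0.5 × 6.28 × 9.8 × sin18.6° / 1.5 ≈ 6.54 N.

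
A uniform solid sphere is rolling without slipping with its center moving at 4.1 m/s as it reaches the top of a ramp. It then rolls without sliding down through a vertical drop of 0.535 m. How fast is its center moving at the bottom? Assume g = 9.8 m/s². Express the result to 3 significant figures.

v ≈ 4.93 m/s

The moment of inertia is (2/5)MR², giving k ≡ I/(MR²) = 0.4.
Since it rolls without slipping, ω = v/R and KE = ½Mv² + ½Iω² = ½(1+k)Mv² = (7/10)Mv².
Conserving energy between top and bottom: (7/10)Mv² = (7/10)Mv₀² + Mgh, hence v² = v₀² + 2gh/(1+k).
v = √(4.1² + 2×9.8×0.535/1.4) = √24.3 ≈ 4.93 m/s.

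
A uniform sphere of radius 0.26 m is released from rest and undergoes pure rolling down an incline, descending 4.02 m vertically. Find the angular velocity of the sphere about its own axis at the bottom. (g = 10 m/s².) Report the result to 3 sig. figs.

ω ≈ 29.1 rad/s

Here I = (2/5)MR², so the shape factor k = I/(MR²) = 0.4.
The rolling condition ω = v/R makes the rotational term ½I(v/R)² = ½kMv², so KE_total = ½(1+k)Mv² = (7/10)Mv².
Energy conservation Mgh = ½(1+k)Mv² gives v = √(2gh/(1+k)) = √(2 × 10 × 4.02 / 1.4) = 7.578 m/s.
Then ω = v/R = 7.578 / 0.26 ≈ 29.1 rad/s.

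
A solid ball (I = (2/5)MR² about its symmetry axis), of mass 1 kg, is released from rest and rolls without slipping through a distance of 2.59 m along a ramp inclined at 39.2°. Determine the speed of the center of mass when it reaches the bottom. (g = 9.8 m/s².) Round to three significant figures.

With I = (2/5)MR², the ratio k = I/(MR²) is 0.4.
The rolling condition ω = v/R makes the rotational term ½I(v/R)² = ½kMv², so KE_total = ½(1+k)Mv² = (7/10)Mv².
The vertical drop is h = L sinθ = 2.59 × sin39.2° = 1.637 m.
Setting Mgh = (7/10)Mv² gives v = √(2gh/(1+k)) = √(2·9.8·1.637/1.4) ≈ 4.79 m/s.

v ≈ 4.79 m/s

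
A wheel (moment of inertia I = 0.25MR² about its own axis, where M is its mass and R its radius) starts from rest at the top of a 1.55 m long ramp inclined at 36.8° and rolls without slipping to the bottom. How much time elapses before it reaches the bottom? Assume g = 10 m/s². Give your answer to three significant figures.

t ≈ 0.804 s

The moment of inertia is 0.25MR², giving k ≡ I/(MR²) = 0.25.
Translational: Mg sinθ − f = Ma. Rotational about the CM: fR = Iα = kMRa, so f = kMa.
Hence a = g sinθ/(1+k) = 10×sin36.8°/1.25 = 4.792 m/s².
Starting from rest, L = ½at², so t = √(2L/a) = √(2×1.55/4.792) ≈ 0.804 s.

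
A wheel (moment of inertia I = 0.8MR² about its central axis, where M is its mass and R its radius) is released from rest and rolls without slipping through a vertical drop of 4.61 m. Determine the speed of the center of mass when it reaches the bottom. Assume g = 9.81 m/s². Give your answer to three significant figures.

Here I = 0.8MR², so the shape factor k = I/(MR²) = 0.8.
The rolling condition ω = v/R makes the rotational term ½I(v/R)² = ½kMv², so KE_total = ½(1+k)Mv² = (9/10)Mv².
Energy conservation: Mgh = (9/10)Mv², so v = √(2gh/(1+k)) = √(2 × 9.81 × 4.61 / 1.8) ≈ 7.09 m/s.

v ≈ 7.09 m/s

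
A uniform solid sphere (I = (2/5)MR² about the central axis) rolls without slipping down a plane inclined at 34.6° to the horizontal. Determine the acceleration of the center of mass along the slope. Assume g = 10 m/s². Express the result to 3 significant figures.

Here I = (2/5)MR², so the shape factor k = I/(MR²) = 0.4.
Newton's second law down the slope: Mg sinθ − f = Ma. The torque equation fR = Iα (with α = a/R) gives f = kMa.
Eliminating f: Mg sinθ = (1+k)Ma, so a = g sinθ/(1+k) = 10 × sin34.6° / 1.4 ≈ 4.06 m/s².

a ≈ 4.06 m/s²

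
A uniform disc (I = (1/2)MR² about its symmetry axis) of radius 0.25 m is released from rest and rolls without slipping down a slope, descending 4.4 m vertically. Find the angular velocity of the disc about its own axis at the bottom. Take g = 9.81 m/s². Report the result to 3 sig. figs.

ω ≈ 30.3 rad/s

For this body I = (1/2)MR², i.e. k = I/(MR²) = 0.5.
Since it rolls without slipping, ω = v/R and KE = ½Mv² + ½Iω² = ½(1+k)Mv² = (3/4)Mv².
Energy conservation Mgh = ½(1+k)Mv² gives v = √(2gh/(1+k)) = √(2 × 9.81 × 4.4 / 1.5) = 7.586 m/s.
Then ω = v/R = 7.586 / 0.25 ≈ 30.3 rad/s.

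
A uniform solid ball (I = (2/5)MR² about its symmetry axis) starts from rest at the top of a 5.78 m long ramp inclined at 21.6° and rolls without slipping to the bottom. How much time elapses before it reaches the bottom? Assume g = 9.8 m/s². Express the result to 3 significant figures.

Here I = (2/5)MR², so the shape factor k = I/(MR²) = 0.4.
Translational: Mg sinθ − f = Ma. Rotational about the CM: fR = Iα = kMRa, so f = kMa.
Hence a = g sinθ/(1+k) = 9.8×sin21.6°/1.4 = 2.577 m/s².
With constant a from rest, t = √(2L/a) = √(2·5.78/2.577) ≈ 2.12 s.

t ≈ 2.12 s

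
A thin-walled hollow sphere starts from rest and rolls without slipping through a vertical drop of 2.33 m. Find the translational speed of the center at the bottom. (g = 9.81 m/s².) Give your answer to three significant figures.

Here I = (2/3)MR², so the shape factor k = I/(MR²) = 2/3.
The rolling condition ω = v/R makes the rotational term ½I(v/R)² = ½kMv², so KE_total = ½(1+k)Mv² = (5/6)Mv².
Energy conservation: Mgh = (5/6)Mv², so v = √(2gh/(1+k)) = √(2 × 9.81 × 2.33 / 1.667) ≈ 5.24 m/s.

v ≈ 5.24 m/s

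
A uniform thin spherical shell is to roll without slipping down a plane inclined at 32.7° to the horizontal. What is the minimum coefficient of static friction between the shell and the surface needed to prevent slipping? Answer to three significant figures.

μ_min ≈ 0.257

Here I = (2/3)MR², so the shape factor k = I/(MR²) = 2/3.
Along the incline Mg sinθ − f = Ma, and torque about the center fR = Iα = kMR²(a/R) gives f = kMa.
These give a = g sinθ/(1+k) and the required friction f = kMg sinθ/(1+k).
The normal force is N = Mg cosθ, so μ_min = f/N = k tanθ/(1+k).
μ_min = (2/3) × tan32.7° / 1.667 ≈ 0.257.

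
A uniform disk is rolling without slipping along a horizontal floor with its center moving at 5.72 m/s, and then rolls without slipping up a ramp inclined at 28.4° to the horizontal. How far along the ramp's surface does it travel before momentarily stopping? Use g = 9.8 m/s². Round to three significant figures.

d ≈ 5.26 m

For this body I = (1/2)MR², i.e. k = I/(MR²) = 0.5.
Rolling without slipping gives ω = v/R, so the total kinetic energy is ½Mv² + ½Iω² = ½(1+k)Mv² = (3/4)Mv².
Setting this equal to Mgh gives the vertical rise h = (1+k)v₀²/(2g) = 1.5×5.72²/(2×9.8) = 2.504 m.
The distance along the slope is d = h/sinθ = 2.504/sin28.4° ≈ 5.26 m.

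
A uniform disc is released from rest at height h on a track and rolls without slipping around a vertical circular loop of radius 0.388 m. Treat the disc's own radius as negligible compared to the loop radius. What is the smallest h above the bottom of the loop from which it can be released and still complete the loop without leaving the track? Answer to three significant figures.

The moment of inertia is (1/2)MR², giving k ≡ I/(MR²) = 0.5.
At the top, contact is just lost when gravity alone supplies the centripetal force: Mg = Mv_top²/r, i.e. v_top² = gr.
With ω = v/R, the kinetic energy at speed v is ½(1+k)Mv² = (3/4)Mv².
Energy conservation from release (height h) to the top (height 2r): Mgh = Mg(2r) + (3/4)M·gr.
Thus h_min = 2r + (1+k)r/2 = r(2 + 1.5/2) = 0.388 × 2.75 ≈ 1.07 m.

h_min ≈ 1.07 m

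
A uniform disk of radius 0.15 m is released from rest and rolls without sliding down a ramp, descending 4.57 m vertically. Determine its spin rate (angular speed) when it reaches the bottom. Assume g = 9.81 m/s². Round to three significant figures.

ω ≈ 51.5 rad/s

For this body I = (1/2)MR², i.e. k = I/(MR²) = 0.5.
Pure rolling means v = ωR; then KE = ½Mv² + ½I(v/R)² = ½(1+k)Mv² = (3/4)Mv².
Energy conservation Mgh = ½(1+k)Mv² gives v = √(2gh/(1+k)) = √(2 × 9.81 × 4.57 / 1.5) = 7.731 m/s.
The angular speed follows from ω = v/R = 7.731/0.15 ≈ 51.5 rad/s.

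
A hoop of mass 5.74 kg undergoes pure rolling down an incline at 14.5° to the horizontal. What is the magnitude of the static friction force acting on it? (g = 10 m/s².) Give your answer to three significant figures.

f ≈ 7.19 N

Here I = MR², so the shape factor k = I/(MR²) = 1.
Along the incline Mg sinθ − f = Ma, and torque about the center fR = Iα = kMR²(a/R) gives f = kMa.
Combining, a = g sinθ/(1+k) and f = kMa = kMg sinθ/(1+k).
f = 1 × 5.74 × 10 × sin14.5° / 2 ≈ 7.19 N.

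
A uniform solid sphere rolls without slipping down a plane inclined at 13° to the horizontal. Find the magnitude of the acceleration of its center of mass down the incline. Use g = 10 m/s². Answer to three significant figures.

Here I = (2/5)MR², so the shape factor k = I/(MR²) = 0.4.
Newton's second law down the slope: Mg sinθ − f = Ma. The torque equation fR = Iα (with α = a/R) gives f = kMa.
Eliminating f: Mg sinθ = (1+k)Ma, so a = g sinθ/(1+k) = 10 × sin13° / 1.4 ≈ 1.61 m/s².

a ≈ 1.61 m/s²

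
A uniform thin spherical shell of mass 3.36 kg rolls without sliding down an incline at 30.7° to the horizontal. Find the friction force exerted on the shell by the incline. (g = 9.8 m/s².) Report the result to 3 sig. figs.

f ≈ 6.72 N

With I = (2/3)MR², the ratio k = I/(MR²) is 2/3.
Along the incline Mg sinθ − f = Ma, and torque about the center fR = Iα = kMR²(a/R) gives f = kMa.
Combining, a = g sinθ/(1+k) and f = kMa = kMg sinθ/(1+k).
f = (2/3) × 3.36 × 9.8 × sin30.7° / 1.667 ≈ 6.72 N.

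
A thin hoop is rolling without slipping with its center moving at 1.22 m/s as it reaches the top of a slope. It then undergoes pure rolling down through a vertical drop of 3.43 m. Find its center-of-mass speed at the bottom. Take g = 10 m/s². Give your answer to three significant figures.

Here I = MR², so the shape factor k = I/(MR²) = 1.
Pure rolling means v = ωR; then KE = ½Mv² + ½I(v/R)² = ½(1+k)Mv² = Mv².
Energy conservation: Mv₀² + Mgh = Mv², so v² = v₀² + 2gh/(1+k).
v = √(1.22² + 2×10×3.43/2) = √35.79 ≈ 5.98 m/s.

v ≈ 5.98 m/s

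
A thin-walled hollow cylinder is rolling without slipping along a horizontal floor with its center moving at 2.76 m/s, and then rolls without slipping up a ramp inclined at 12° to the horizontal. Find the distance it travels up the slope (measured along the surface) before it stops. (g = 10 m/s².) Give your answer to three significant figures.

Here I = MR², so the shape factor k = I/(MR²) = 1.
Pure rolling means v = ωR; then KE = ½Mv² + ½I(v/R)² = ½(1+k)Mv² = Mv².
Setting this equal to Mgh gives the vertical rise h = (1+k)v₀²/(2g) = 2×2.76²/(2×10) = 0.7618 m.
Along the incline, d = h/sinθ = 0.7618/sin12° ≈ 3.66 m.

d ≈ 3.66 m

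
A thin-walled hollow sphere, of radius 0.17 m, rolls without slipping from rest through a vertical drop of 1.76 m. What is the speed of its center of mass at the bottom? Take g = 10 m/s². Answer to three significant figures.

v ≈ 4.60 m/s

For this body I = (2/3)MR², i.e. k = I/(MR²) = 2/3.
Pure rolling means v = ωR; then KE = ½Mv² + ½I(v/R)² = ½(1+k)Mv² = (5/6)Mv².
Setting Mgh = (5/6)Mv² gives v = √(2gh/(1+k)) = √(2·10·1.76/1.667) ≈ 4.60 m/s.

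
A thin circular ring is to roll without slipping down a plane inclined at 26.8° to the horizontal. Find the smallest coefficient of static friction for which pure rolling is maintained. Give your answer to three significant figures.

With I = MR², the ratio k = I/(MR²) is 1.
Translational: Mg sinθ − f = Ma. Rotational about the CM: fR = Iα = kMRa, so f = kMa.
These give a = g sinθ/(1+k) and the required friction f = kMg sinθ/(1+k).
The normal force is N = Mg cosθ, so μ_min = f/N = k tanθ/(1+k).
μ_min = 1 × tan26.8° / 2 ≈ 0.253.

μ_min ≈ 0.253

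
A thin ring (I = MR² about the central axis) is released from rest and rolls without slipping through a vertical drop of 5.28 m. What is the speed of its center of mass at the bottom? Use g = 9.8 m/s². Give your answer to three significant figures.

v ≈ 7.19 m/s

Here I = MR², so the shape factor k = I/(MR²) = 1.
Since it rolls without slipping, ω = v/R and KE = ½Mv² + ½Iω² = ½(1+k)Mv² = Mv².
Energy conservation: Mgh = Mv², so v = √(2gh/(1+k)) = √(2 × 9.8 × 5.28 / 2) ≈ 7.19 m/s.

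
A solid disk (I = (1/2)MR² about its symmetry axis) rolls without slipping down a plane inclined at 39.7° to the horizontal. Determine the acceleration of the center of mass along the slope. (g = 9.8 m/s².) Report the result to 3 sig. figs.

a ≈ 4.17 m/s²

Here I = (1/2)MR², so the shape factor k = I/(MR²) = 0.5.
Translational: Mg sinθ − f = Ma. Rotational about the CM: fR = Iα = kMRa, so f = kMa.
Eliminating f: Mg sinθ = (1+k)Ma, so a = g sinθ/(1+k) = 9.8 × sin39.7° / 1.5 ≈ 4.17 m/s².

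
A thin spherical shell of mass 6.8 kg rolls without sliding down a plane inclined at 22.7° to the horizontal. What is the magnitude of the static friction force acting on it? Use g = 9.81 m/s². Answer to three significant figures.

With I = (2/3)MR², the ratio k = I/(MR²) is 2/3.
Translational: Mg sinθ − f = Ma. Rotational about the CM: fR = Iα = kMRa, so f = kMa.
Combining, a = g sinθ/(1+k) and f = kMa = kMg sinθ/(1+k).
f = (2/3) × 6.8 × 9.81 × sin22.7° / 1.667 ≈ 10.3 N.

f ≈ 10.3 N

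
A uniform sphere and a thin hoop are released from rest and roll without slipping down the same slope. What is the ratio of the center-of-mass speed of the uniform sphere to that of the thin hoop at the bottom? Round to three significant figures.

v_ratio ≈ 1.20

Each satisfies Mgh = ½(1+k)Mv² with k = I/(MR²), so v ∝ 1/√(1+k).
For the uniform sphere k = 0.4; for the thin hoop k = 1.
v₁/v₂ = √((1+k₂)/(1+k₁)) = √(2/1.4) ≈ 1.20.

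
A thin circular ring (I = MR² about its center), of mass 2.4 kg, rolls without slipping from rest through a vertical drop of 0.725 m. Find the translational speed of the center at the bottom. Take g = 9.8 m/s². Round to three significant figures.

v ≈ 2.67 m/s

Here I = MR², so the shape factor k = I/(MR²) = 1.
Since it rolls without slipping, ω = v/R and KE = ½Mv² + ½Iω² = ½(1+k)Mv² = Mv².
Energy conservation: Mgh = Mv², so v = √(2gh/(1+k)) = √(2 × 9.8 × 0.725 / 2) ≈ 2.67 m/s.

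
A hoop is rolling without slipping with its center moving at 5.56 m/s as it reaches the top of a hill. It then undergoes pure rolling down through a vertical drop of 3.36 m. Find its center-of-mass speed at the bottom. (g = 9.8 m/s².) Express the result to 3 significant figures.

With I = MR², the ratio k = I/(MR²) is 1.
Pure rolling means v = ωR; then KE = ½Mv² + ½I(v/R)² = ½(1+k)Mv² = Mv².
Conserving energy between top and bottom: Mv² = Mv₀² + Mgh, hence v² = v₀² + 2gh/(1+k).
v = √(5.56² + 2×9.8×3.36/2) = √63.84 ≈ 7.99 m/s.

v ≈ 7.99 m/s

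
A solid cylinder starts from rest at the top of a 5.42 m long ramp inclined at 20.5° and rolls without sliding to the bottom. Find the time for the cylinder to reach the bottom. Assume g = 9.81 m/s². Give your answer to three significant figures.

t ≈ 2.18 s

The moment of inertia is (1/2)MR², giving k ≡ I/(MR²) = 0.5.
Newton's second law down the slope: Mg sinθ − f = Ma. The torque equation fR = Iα (with α = a/R) gives f = kMa.
Hence a = g sinθ/(1+k) = 9.81×sin20.5°/1.5 = 2.29 m/s².
With constant a from rest, t = √(2L/a) = √(2·5.42/2.29) ≈ 2.18 s.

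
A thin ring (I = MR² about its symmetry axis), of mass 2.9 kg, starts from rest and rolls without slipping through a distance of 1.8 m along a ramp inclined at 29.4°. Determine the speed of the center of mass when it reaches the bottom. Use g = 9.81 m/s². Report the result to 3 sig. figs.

The moment of inertia is MR², giving k ≡ I/(MR²) = 1.
Pure rolling means v = ωR; then KE = ½Mv² + ½I(v/R)² = ½(1+k)Mv² = Mv².
The vertical drop is h = L sinθ = 1.8 × sin29.4° = 0.8836 m.
Energy conservation: Mgh = Mv², so v = √(2gh/(1+k)) = √(2 × 9.81 × 0.8836 / 2) ≈ 2.94 m/s.

v ≈ 2.94 m/s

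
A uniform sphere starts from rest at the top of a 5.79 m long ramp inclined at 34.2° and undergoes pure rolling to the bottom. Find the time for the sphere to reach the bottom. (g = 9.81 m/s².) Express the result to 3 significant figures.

t ≈ 1.71 s

For this body I = (2/5)MR², i.e. k = I/(MR²) = 0.4.
Translational: Mg sinθ − f = Ma. Rotational about the CM: fR = Iα = kMRa, so f = kMa.
Hence a = g sinθ/(1+k) = 9.81×sin34.2°/1.4 = 3.939 m/s².
Starting from rest, L = ½at², so t = √(2L/a) = √(2×5.79/3.939) ≈ 1.71 s.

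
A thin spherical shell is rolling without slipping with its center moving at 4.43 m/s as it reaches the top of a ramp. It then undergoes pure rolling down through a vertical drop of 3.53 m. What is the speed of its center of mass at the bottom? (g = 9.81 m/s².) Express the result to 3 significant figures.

v ≈ 7.82 m/s

With I = (2/3)MR², the ratio k = I/(MR²) is 2/3.
Rolling without slipping gives ω = v/R, so the total kinetic energy is ½Mv² + ½Iω² = ½(1+k)Mv² = (5/6)Mv².
Conserving energy between top and bottom: (5/6)Mv² = (5/6)Mv₀² + Mgh, hence v² = v₀² + 2gh/(1+k).
v = √(4.43² + 2×9.81×3.53/1.667) = √61.18 ≈ 7.82 m/s.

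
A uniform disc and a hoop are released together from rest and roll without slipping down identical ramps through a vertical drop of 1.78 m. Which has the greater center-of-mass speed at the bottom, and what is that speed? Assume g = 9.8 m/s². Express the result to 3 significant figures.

For rolling without slipping, Mgh = ½(1+k)Mv² where k = I/(MR²), so v = √(2gh/(1+k)).
Uniform disc: k = 0.5, giving v = √(2×9.8×1.78/1.5) = 4.823 m/s.
Hoop: k = 1, giving v = √(2×9.8×1.78/2) = 4.177 m/s.
The smaller k wins: the uniform disc, at ≈ 4.82 m/s.

the uniform disc, at v ≈ 4.82 m/s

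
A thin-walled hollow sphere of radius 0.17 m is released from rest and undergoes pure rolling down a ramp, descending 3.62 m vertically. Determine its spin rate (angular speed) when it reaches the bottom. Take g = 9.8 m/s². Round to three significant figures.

Here I = (2/3)MR², so the shape factor k = I/(MR²) = 2/3.
The rolling condition ω = v/R makes the rotational term ½I(v/R)² = ½kMv², so KE_total = ½(1+k)Mv² = (5/6)Mv².
Energy conservation Mgh = ½(1+k)Mv² gives v = √(2gh/(1+k)) = √(2 × 9.8 × 3.62 / 1.667) = 6.525 m/s.
The angular speed follows from ω = v/R = 6.525/0.17 ≈ 38.4 rad/s.

ω ≈ 38.4 rad/s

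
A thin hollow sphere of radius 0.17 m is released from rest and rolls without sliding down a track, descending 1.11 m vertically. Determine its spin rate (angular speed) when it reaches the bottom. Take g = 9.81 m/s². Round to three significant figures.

ω ≈ 21.3 rad/s

The moment of inertia is (2/3)MR², giving k ≡ I/(MR²) = 2/3.
Rolling without slipping gives ω = v/R, so the total kinetic energy is ½Mv² + ½Iω² = ½(1+k)Mv² = (5/6)Mv².
Energy conservation Mgh = ½(1+k)Mv² gives v = √(2gh/(1+k)) = √(2 × 9.81 × 1.11 / 1.667) = 3.615 m/s.
The angular speed follows from ω = v/R = 3.615/0.17 ≈ 21.3 rad/s.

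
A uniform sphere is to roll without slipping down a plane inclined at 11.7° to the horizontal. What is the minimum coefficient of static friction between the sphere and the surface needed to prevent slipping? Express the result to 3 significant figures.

μ_min ≈ 0.0592

With I = (2/5)MR², the ratio k = I/(MR²) is 0.4.
Newton's second law down the slope: Mg sinθ − f = Ma. The torque equation fR = Iα (with α = a/R) gives f = kMa.
These give a = g sinθ/(1+k) and the required friction f = kMg sinθ/(1+k).
With N = Mg cosθ, the no-slip condition f ≤ μN gives μ_min = f/N = k tanθ/(1+k).
μ_min = 0.4 × tan11.7° / 1.4 ≈ 0.0592.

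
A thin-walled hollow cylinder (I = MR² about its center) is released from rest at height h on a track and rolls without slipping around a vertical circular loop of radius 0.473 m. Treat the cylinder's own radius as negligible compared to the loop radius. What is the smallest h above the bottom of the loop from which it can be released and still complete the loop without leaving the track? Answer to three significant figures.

h_min ≈ 1.42 m

The moment of inertia is MR², giving k ≡ I/(MR²) = 1.
At the top, contact is just lost when gravity alone supplies the centripetal force: Mg = Mv_top²/r, i.e. v_top² = gr.
With ω = v/R, the kinetic energy at speed v is ½(1+k)Mv² = Mv².
Energy conservation from release (height h) to the top (height 2r): Mgh = Mg(2r) + M·gr.
Thus h_min = 2r + (1+k)r/2 = r(2 + 2/2) = 0.473 × 3 ≈ 1.42 m.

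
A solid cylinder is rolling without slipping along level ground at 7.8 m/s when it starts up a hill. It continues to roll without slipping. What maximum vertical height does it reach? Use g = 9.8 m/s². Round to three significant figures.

With I = (1/2)MR², the ratio k = I/(MR²) is 0.5.
The rolling condition ω = v/R makes the rotational term ½I(v/R)² = ½kMv², so KE_total = ½(1+k)Mv² = (3/4)Mv².
At the top the kinetic energy is zero, so (3/4)Mv₀² = Mgh.
Thus h = (1+k)v₀²/(2g) = 1.5 × 7.8² / (2 × 9.8) ≈ 4.66 m.

h ≈ 4.66 m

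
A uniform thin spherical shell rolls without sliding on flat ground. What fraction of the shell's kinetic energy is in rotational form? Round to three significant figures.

fraction ≈ 0.400

With I = (2/3)MR², the ratio k = I/(MR²) is 2/3.
With ω = v/R, KE_trans = ½Mv² and KE_rot = ½Iω² = ½kMv², so KE_total = ½(1+k)Mv².
The rotational fraction is therefore k/(1+k) = (2/3)/1.667 ≈ 0.400.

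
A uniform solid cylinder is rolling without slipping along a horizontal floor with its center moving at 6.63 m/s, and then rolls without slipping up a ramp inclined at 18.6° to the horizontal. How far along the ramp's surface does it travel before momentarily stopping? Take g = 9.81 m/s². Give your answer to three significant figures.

d ≈ 10.5 m

Here I = (1/2)MR², so the shape factor k = I/(MR²) = 0.5.
The rolling condition ω = v/R makes the rotational term ½I(v/R)² = ½kMv², so KE_total = ½(1+k)Mv² = (3/4)Mv².
Setting this equal to Mgh gives the vertical rise h = (1+k)v₀²/(2g) = 1.5×6.63²/(2×9.81) = 3.361 m.
Along the incline, d = h/sinθ = 3.361/sin18.6° ≈ 10.5 m.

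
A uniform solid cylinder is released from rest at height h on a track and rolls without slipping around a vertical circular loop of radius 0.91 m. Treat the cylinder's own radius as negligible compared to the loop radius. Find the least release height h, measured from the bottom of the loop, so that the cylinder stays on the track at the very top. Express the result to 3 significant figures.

h_min ≈ 2.50 m

With I = (1/2)MR², the ratio k = I/(MR²) is 0.5.
At the top of the loop, the minimum-contact condition is Mg = Mv_top²/r, so v_top² = gr.
With ω = v/R, the kinetic energy at speed v is ½(1+k)Mv² = (3/4)Mv².
Energy conservation from release (height h) to the top (height 2r): Mgh = Mg(2r) + (3/4)M·gr.
Thus h_min = 2r + (1+k)r/2 = r(2 + 1.5/2) = 0.91 × 2.75 ≈ 2.50 m.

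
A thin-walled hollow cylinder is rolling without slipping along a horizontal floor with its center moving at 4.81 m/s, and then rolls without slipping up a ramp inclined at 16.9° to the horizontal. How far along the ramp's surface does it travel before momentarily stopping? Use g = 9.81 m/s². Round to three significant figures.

For this body I = MR², i.e. k = I/(MR²) = 1.
Since it rolls without slipping, ω = v/R and KE = ½Mv² + ½Iω² = ½(1+k)Mv² = Mv².
Setting this equal to Mgh gives the vertical rise h = (1+k)v₀²/(2g) = 2×4.81²/(2×9.81) = 2.358 m.
Along the incline, d = h/sinθ = 2.358/sin16.9° ≈ 8.11 m.

d ≈ 8.11 m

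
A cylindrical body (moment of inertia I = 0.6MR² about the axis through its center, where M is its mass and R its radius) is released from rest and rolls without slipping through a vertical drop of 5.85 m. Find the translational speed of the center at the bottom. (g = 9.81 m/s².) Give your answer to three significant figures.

v ≈ 8.47 m/s

Here I = 0.6MR², so the shape factor k = I/(MR²) = 0.6.
The rolling condition ω = v/R makes the rotational term ½I(v/R)² = ½kMv², so KE_total = ½(1+k)Mv² = (4/5)Mv².
Setting Mgh = (4/5)Mv² gives v = √(2gh/(1+k)) = √(2·9.81·5.85/1.6) ≈ 8.47 m/s.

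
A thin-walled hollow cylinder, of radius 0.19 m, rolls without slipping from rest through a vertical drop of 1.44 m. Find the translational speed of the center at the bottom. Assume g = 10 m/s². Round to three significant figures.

With I = MR², the ratio k = I/(MR²) is 1.
The rolling condition ω = v/R makes the rotational term ½I(v/R)² = ½kMv², so KE_total = ½(1+k)Mv² = Mv².
Energy conservation: Mgh = Mv², so v = √(2gh/(1+k)) = √(2 × 10 × 1.44 / 2) ≈ 3.79 m/s.

v ≈ 3.79 m/s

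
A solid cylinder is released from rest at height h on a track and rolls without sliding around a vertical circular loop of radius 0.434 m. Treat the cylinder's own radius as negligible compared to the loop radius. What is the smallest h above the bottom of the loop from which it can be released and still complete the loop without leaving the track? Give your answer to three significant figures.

With I = (1/2)MR², the ratio k = I/(MR²) is 0.5.
At the top of the loop, the minimum-contact condition is Mg = Mv_top²/r, so v_top² = gr.
With ω = v/R, the kinetic energy at speed v is ½(1+k)Mv² = (3/4)Mv².
Energy conservation from release (height h) to the top (height 2r): Mgh = Mg(2r) + (3/4)M·gr.
Thus h_min = 2r + (1+k)r/2 = r(2 + 1.5/2) = 0.434 × 2.75 ≈ 1.19 m.

h_min ≈ 1.19 m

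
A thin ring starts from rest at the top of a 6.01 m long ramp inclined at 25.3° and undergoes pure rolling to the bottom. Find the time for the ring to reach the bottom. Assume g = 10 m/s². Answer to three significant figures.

t ≈ 2.37 s

For this body I = MR², i.e. k = I/(MR²) = 1.
Translational: Mg sinθ − f = Ma. Rotational about the CM: fR = Iα = kMRa, so f = kMa.
Hence a = g sinθ/(1+k) = 10×sin25.3°/2 = 2.137 m/s².
Starting from rest, L = ½at², so t = √(2L/a) = √(2×6.01/2.137) ≈ 2.37 s.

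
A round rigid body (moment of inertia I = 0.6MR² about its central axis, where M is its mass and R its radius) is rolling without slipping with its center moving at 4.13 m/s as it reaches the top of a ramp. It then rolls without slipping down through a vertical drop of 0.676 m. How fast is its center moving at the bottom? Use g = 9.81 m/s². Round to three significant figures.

Here I = 0.6MR², so the shape factor k = I/(MR²) = 0.6.
Since it rolls without slipping, ω = v/R and KE = ½Mv² + ½Iω² = ½(1+k)Mv² = (4/5)Mv².
Energy conservation: (4/5)Mv₀² + Mgh = (4/5)Mv², so v² = v₀² + 2gh/(1+k).
v = √(4.13² + 2×9.81×0.676/1.6) = √25.35 ≈ 5.03 m/s.

v ≈ 5.03 m/s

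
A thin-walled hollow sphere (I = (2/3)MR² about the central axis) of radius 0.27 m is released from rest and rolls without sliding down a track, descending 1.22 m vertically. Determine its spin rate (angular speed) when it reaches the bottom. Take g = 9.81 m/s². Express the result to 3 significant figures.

ω ≈ 14.0 rad/s

The moment of inertia is (2/3)MR², giving k ≡ I/(MR²) = 2/3.
Rolling without slipping gives ω = v/R, so the total kinetic energy is ½Mv² + ½Iω² = ½(1+k)Mv² = (5/6)Mv².
Energy conservation Mgh = ½(1+k)Mv² gives v = √(2gh/(1+k)) = √(2 × 9.81 × 1.22 / 1.667) = 3.79 m/s.
Then ω = v/R = 3.79 / 0.27 ≈ 14.0 rad/s.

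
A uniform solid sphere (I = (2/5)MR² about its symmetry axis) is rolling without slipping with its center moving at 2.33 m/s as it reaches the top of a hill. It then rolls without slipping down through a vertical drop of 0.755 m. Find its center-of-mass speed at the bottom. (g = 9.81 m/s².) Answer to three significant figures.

v ≈ 4.00 m/s

For this body I = (2/5)MR², i.e. k = I/(MR²) = 0.4.
Since it rolls without slipping, ω = v/R and KE = ½Mv² + ½Iω² = ½(1+k)Mv² = (7/10)Mv².
Energy conservation: (7/10)Mv₀² + Mgh = (7/10)Mv², so v² = v₀² + 2gh/(1+k).
v = √(2.33² + 2×9.81×0.755/1.4) = √16.01 ≈ 4.00 m/s.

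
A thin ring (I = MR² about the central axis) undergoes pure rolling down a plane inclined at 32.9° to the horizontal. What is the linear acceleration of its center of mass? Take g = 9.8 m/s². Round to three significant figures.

a ≈ 2.66 m/s²

For this body I = MR², i.e. k = I/(MR²) = 1.
Newton's second law down the slope: Mg sinθ − f = Ma. The torque equation fR = Iα (with α = a/R) gives f = kMa.
Eliminating f: Mg sinθ = (1+k)Ma, so a = g sinθ/(1+k) = 9.8 × sin32.9° / 2 ≈ 2.66 m/s².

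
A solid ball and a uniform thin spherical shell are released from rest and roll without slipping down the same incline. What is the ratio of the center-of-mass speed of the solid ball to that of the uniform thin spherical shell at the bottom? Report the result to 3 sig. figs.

v_ratio ≈ 1.09

Each satisfies Mgh = ½(1+k)Mv² with k = I/(MR²), so v ∝ 1/√(1+k).
For the solid ball k = 0.4; for the uniform thin spherical shell k = 2/3.
v₁/v₂ = √((1+k₂)/(1+k₁)) = √(1.667/1.4) ≈ 1.09.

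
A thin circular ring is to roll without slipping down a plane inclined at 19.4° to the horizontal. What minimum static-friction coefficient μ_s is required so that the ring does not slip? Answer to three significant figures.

μ_min ≈ 0.176

For this body I = MR², i.e. k = I/(MR²) = 1.
Translational: Mg sinθ − f = Ma. Rotational about the CM: fR = Iα = kMRa, so f = kMa.
These give a = g sinθ/(1+k) and the required friction f = kMg sinθ/(1+k).
With N = Mg cosθ, the no-slip condition f ≤ μN gives μ_min = f/N = k tanθ/(1+k).
μ_min = 1 × tan19.4° / 2 ≈ 0.176.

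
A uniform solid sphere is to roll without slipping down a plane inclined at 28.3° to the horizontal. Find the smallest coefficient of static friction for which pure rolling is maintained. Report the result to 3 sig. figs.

μ_min ≈ 0.154

The moment of inertia is (2/5)MR², giving k ≡ I/(MR²) = 0.4.
Along the incline Mg sinθ − f = Ma, and torque about the center fR = Iα = kMR²(a/R) gives f = kMa.
These give a = g sinθ/(1+k) and the required friction f = kMg sinθ/(1+k).
The normal force is N = Mg cosθ, so μ_min = f/N = k tanθ/(1+k).
μ_min = 0.4 × tan28.3° / 1.4 ≈ 0.154.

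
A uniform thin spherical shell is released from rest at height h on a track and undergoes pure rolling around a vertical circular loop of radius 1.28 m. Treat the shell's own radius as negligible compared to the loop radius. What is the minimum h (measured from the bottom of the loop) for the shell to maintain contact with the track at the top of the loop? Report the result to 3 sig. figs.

h_min ≈ 3.63 m

For this body I = (2/3)MR², i.e. k = I/(MR²) = 2/3.
At the top, contact is just lost when gravity alone supplies the centripetal force: Mg = Mv_top²/r, i.e. v_top² = gr.
With ω = v/R, the kinetic energy at speed v is ½(1+k)Mv² = (5/6)Mv².
Energy conservation from release (height h) to the top (height 2r): Mgh = Mg(2r) + (5/6)M·gr.
Thus h_min = 2r + (1+k)r/2 = r(2 + 1.667/2) = 1.28 × 2.833 ≈ 3.63 m.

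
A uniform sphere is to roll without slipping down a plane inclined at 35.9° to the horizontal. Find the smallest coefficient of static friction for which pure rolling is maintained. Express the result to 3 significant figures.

μ_min ≈ 0.207

For this body I = (2/5)MR², i.e. k = I/(MR²) = 0.4.
Along the incline Mg sinθ − f = Ma, and torque about the center fR = Iα = kMR²(a/R) gives f = kMa.
These give a = g sinθ/(1+k) and the required friction f = kMg sinθ/(1+k).
The normal force is N = Mg cosθ, so μ_min = f/N = k tanθ/(1+k).
μ_min = 0.4 × tan35.9° / 1.4 ≈ 0.207.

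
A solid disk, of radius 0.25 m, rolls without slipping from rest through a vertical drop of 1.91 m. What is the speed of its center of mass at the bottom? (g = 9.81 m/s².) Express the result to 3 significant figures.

Here I = (1/2)MR², so the shape factor k = I/(MR²) = 0.5.
Pure rolling means v = ωR; then KE = ½Mv² + ½I(v/R)² = ½(1+k)Mv² = (3/4)Mv².
Setting Mgh = (3/4)Mv² gives v = √(2gh/(1+k)) = √(2·9.81·1.91/1.5) ≈ 5.00 m/s.

v ≈ 5.00 m/s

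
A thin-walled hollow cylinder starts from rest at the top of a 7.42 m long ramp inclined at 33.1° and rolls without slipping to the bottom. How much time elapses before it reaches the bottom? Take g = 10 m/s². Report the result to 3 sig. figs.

t ≈ 2.33 s

With I = MR², the ratio k = I/(MR²) is 1.
Translational: Mg sinθ − f = Ma. Rotational about the CM: fR = Iα = kMRa, so f = kMa.
Hence a = g sinθ/(1+k) = 10×sin33.1°/2 = 2.731 m/s².
With constant a from rest, t = √(2L/a) = √(2·7.42/2.731) ≈ 2.33 s.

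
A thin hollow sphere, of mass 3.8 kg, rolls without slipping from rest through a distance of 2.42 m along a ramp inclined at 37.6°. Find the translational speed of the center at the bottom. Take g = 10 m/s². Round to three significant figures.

v ≈ 4.21 m/s

The moment of inertia is (2/3)MR², giving k ≡ I/(MR²) = 2/3.
The rolling condition ω = v/R makes the rotational term ½I(v/R)² = ½kMv², so KE_total = ½(1+k)Mv² = (5/6)Mv².
The vertical drop is h = L sinθ = 2.42 × sin37.6° = 1.477 m.
Setting Mgh = (5/6)Mv² gives v = √(2gh/(1+k)) = √(2·10·1.477/1.667) ≈ 4.21 m/s.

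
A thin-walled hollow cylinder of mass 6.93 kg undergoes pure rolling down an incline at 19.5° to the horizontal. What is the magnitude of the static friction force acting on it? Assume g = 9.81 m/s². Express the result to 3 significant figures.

f ≈ 11.3 N

With I = MR², the ratio k = I/(MR²) is 1.
Newton's second law down the slope: Mg sinθ − f = Ma. The torque equation fR = Iα (with α = a/R) gives f = kMa.
Combining, a = g sinθ/(1+k) and f = kMa = kMg sinθ/(1+k).
f = 1 × 6.93 × 9.81 × sin19.5° / 2 ≈ 11.3 N.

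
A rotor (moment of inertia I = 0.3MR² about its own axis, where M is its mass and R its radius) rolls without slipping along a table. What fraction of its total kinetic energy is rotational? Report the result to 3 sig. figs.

fraction ≈ 0.231

The moment of inertia is 0.3MR², giving k ≡ I/(MR²) = 0.3.
Since ω = v/R, the translational part is ½Mv² and the rotational part is ½I(v/R)² = ½kMv²; the total is ½(1+k)Mv².
The rotational fraction is therefore k/(1+k) = 0.3/1.3 ≈ 0.231.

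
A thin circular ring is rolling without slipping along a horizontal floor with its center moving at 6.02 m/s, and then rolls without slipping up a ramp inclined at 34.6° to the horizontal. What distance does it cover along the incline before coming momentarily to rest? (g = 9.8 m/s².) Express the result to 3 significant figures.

d ≈ 6.51 m

The moment of inertia is MR², giving k ≡ I/(MR²) = 1.
Rolling without slipping gives ω = v/R, so the total kinetic energy is ½Mv² + ½Iω² = ½(1+k)Mv² = Mv².
Setting this equal to Mgh gives the vertical rise h = (1+k)v₀²/(2g) = 2×6.02²/(2×9.8) = 3.698 m.
Along the incline, d = h/sinθ = 3.698/sin34.6° ≈ 6.51 m.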